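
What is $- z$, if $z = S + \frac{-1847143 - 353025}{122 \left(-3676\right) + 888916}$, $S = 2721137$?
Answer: $- \frac{299626566165}{110111} \approx -2.7211 \cdot 10^{6}$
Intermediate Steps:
$z = \frac{299626566165}{110111}$ ($z = 2721137 + \frac{-1847143 - 353025}{122 \left(-3676\right) + 888916} = 2721137 - \frac{2200168}{-448472 + 888916} = 2721137 - \frac{2200168}{440444} = 2721137 - \frac{550042}{110111} = \frac{299626566165}{110111} \approx 2.7211 \cdot 10^{6}$)
$- z = \left(-1\right) \frac{299626566165}{110111} = - \frac{299626566165}{110111}$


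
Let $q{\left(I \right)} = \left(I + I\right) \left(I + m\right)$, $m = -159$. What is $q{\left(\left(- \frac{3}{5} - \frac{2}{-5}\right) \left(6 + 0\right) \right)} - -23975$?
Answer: $\frac{608987}{25} \approx 24359.0$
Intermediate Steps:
$q{\left(I \right)} = 2 I \left(-159 + I\right)$ ($q{\left(I \right)} = \left(I + I\right) \left(I - 159\right) = 2 I \left(-159 + I\right)$)
$q{\left(\left(- \frac{3}{5} - \frac{2}{-5}\right) \left(6 + 0\right) \right)} - -23975 = 2 \left(- \frac{3}{5} - \frac{2}{-5}\right) \left(6 + 0\right) \left(-159 + \left(- \frac{3}{5} - \frac{2}{-5}\right) \left(6 + 0\right)\right) - -23975 = 2 \left(\left(-3\right) \frac{1}{5} - - \frac{2}{5}\right) 6 \left(-159 + \left(\left(-3\right) \frac{1}{5} - - \frac{2}{5}\right) 6\right) + 23975 = 2 \left(- \frac{3}{5} + \frac{2}{5}\right) 6 \left(-159 + \left(- \frac{3}{5} + \frac{2}{5}\right) 6\right) + 23975 = 2 \left(\left(- \frac{1}{5}\right) 6\right) \left(-159 - \frac{6}{5}\right) + 23975 = 2 \left(- \frac{6}{5}\right) \left(-159 - \frac{6}{5}\right) + 23975 = 2 \left(- \frac{6}{5}\right) \left(- \frac{801}{5}\right) + 23975 = \frac{9612}{25} + 23975 = \frac{608987}{25}$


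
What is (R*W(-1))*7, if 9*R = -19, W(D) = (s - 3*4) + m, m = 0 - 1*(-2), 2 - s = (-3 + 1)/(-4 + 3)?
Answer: 1330/9 ≈ 147.78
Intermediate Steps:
s = 0 (s = 2 - (-3 + 1)/(-4 + 3) = 2 - (-2)/(-1) = 2 - (-2)*(-1) = 2 - 1*2 = 2 - 2 = 0)
m = 2 (m = 0 + 2 = 2)
W(D) = -10 (W(D) = (0 - 3*4) + 2 = (0 - 12) + 2 = -12 + 2 = -10)
R = -19/9 (R = (⅑)*(-19) = -19/9 ≈ -2.1111)
(R*W(-1))*7 = -19/9*(-10)*7 = (190/9)*7 = 1330/9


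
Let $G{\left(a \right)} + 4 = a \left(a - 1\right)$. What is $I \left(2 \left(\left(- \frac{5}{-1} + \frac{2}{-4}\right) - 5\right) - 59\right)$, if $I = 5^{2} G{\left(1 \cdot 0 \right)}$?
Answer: $6000$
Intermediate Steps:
$G{\left(a \right)} = -4 + a \left(-1 + a\right)$ ($G{\left(a \right)} = -4 + a \left(a - 1\right) = -4 + a \left(-1 + a\right)$)
$I = -100$ ($I = 5^{2} \left(-4 + \left(1 \cdot 0\right)^{2} - 1 \cdot 0\right) = 25 \left(-4 + 0^{2} - 0\right) = 25 \left(-4 + 0 + 0\right) = 25 \left(-4\right) = -100$)
$I \left(2 \left(\left(- \frac{5}{-1} + \frac{2}{-4}\right) - 5\right) - 59\right) = - 100 \left(2 \left(\left(- \frac{5}{-1} + \frac{2}{-4}\right) - 5\right) - 59\right) = - 100 \left(2 \left(\left(\left(-5\right) \left(-1\right) + 2 \left(- \frac{1}{4}\right)\right) - 5\right) - 59\right) = - 100 \left(2 \left(\left(5 - \frac{1}{2}\right) - 5\right) - 59\right) = - 100 \left(2 \left(\frac{9}{2} - 5\right) - 59\right) = - 100 \left(2 \left(- \frac{1}{2}\right) - 59\right) = - 100 \left(-1 - 59\right) = \left(-100\right) \left(-60\right) = 6000$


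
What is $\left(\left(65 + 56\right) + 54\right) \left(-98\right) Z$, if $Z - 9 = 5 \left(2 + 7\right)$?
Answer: $-926100$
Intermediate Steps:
$Z = 54$ ($Z = 9 + 5 \left(2 + 7\right) = 9 + 5 \cdot 9 = 9 + 45 = 54$)
$\left(\left(65 + 56\right) + 54\right) \left(-98\right) Z = \left(\left(65 + 56\right) + 54\right) \left(-98\right) 54 = \left(121 + 54\right) \left(-98\right) 54 = 175 \left(-98\right) 54 = \left(-17150\right) 54 = -926100$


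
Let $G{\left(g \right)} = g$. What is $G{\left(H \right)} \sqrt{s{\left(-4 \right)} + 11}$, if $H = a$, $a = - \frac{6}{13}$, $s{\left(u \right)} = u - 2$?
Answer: $- \frac{6 \sqrt{5}}{13} \approx -1.032$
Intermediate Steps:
$s{\left(u \right)} = -2 + u$
$a = - \frac{6}{13}$ ($a = \left(-6\right) \frac{1}{13} = - \frac{6}{13} \approx -0.46154$)
$H = - \frac{6}{13} \approx -0.46154$
$G{\left(H \right)} \sqrt{s{\left(-4 \right)} + 11} = - \frac{6 \sqrt{\left(-2 - 4\right) + 11}}{13} = - \frac{6 \sqrt{-6 + 11}}{13} = - \frac{6 \sqrt{5}}{13}$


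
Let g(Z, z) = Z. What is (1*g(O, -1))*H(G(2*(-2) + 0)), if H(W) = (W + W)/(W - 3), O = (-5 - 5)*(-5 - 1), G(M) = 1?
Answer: -60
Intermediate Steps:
O = 60 (O = -10*(-6) = 60)
H(W) = 2*W/(-3 + W) (H(W) = (2*W)/(-3 + W) = 2*W/(-3 + W))
(1*g(O, -1))*H(G(2*(-2) + 0)) = (1*60)*(2*1/(-3 + 1)) = 60*(2*1/(-2)) = 60*(2*1*(-½)) = 60*(-1) = -60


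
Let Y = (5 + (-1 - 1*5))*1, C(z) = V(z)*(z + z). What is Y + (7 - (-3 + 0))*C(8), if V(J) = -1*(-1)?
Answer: 159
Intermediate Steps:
V(J) = 1
C(z) = 2*z (C(z) = 1*(z + z) = 1*(2*z) = 2*z)
Y = -1 (Y = (5 + (-1 - 5))*1 = (5 - 6)*1 = -1*1 = -1)
Y + (7 - (-3 + 0))*C(8) = -1 + (7 - (-3 + 0))*(2*8) = -1 + (7 - 1*(-3))*16 = -1 + (7 + 3)*16 = -1 + 10*16 = -1 + 160 = 159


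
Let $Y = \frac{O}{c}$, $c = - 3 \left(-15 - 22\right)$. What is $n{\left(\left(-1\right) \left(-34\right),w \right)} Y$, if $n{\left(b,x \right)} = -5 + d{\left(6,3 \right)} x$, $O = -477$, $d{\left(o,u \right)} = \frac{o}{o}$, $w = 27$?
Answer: $- \frac{3498}{37} \approx -94.541$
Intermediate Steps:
$d{\left(o,u \right)} = 1$
$c = 111$ ($c = \left(-3\right) \left(-37\right) = 111$)
$Y = - \frac{159}{37}$ ($Y = - \frac{477}{111} = \left(-477\right) \frac{1}{111} = - \frac{159}{37} \approx -4.2973$)
$n{\left(b,x \right)} = -5 + x$ ($n{\left(b,x \right)} = -5 + 1 x = -5 + x$)
$n{\left(\left(-1\right) \left(-34\right),w \right)} Y = \left(-5 + 27\right) \left(- \frac{159}{37}\right) = 22 \left(- \frac{159}{37}\right) = - \frac{3498}{37}$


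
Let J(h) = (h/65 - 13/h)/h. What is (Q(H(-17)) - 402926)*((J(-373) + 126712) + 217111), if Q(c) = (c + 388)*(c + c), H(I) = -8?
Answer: -97825548514711218/695645 ≈ -1.4063e+11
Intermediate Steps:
Q(c) = 2*c*(388 + c) (Q(c) = (388 + c)*(2*c) = 2*c*(388 + c))
J(h) = (-13/h + h/65)/h (J(h) = (h*(1/65) - 13/h)/h = (h/65 - 13/h)/h = (-13/h + h/65)/h)
(Q(H(-17)) - 402926)*((J(-373) + 126712) + 217111) = (2*(-8)*(388 - 8) - 402926)*(((1/65 - 13/(-373)²) + 126712) + 217111) = (2*(-8)*380 - 402926)*(((1/65 - 13*1/139129) + 126712) + 217111) = (-6080 - 402926)*(((1/65 - 13/139129) + 126712) + 217111) = -409006*((138284/9043385 + 126712) + 217111) = -409006*(1145905538404/9043385 + 217111) = -409006*3109323899139/9043385 = -97825548514711218/695645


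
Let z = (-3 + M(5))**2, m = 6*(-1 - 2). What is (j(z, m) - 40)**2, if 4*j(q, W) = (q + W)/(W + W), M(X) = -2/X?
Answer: 20689657921/12960000 ≈ 1596.4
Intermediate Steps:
m = -18 (m = 6*(-3) = -18)
z = 289/25 (z = (-3 - 2/5)**2 = (-17/5)**2 = 289/25 ≈ 11.560)
j(q, W) = (W + q)/(8*W) (j(q, W) = ((q + W)/(W + W))/4 = ((W + q)/((2*W)))/4 = ((W + q)*(1/(2*W)))/4 = ((W + q)/(2*W))/4 = (W + q)/(8*W))
(j(z, m) - 40)**2 = ((1/8)*(-18 + 289/25)/(-18) - 40)**2 = ((1/8)*(-1/18)*(-161/25) - 40)**2 = (161/3600 - 40)**2 = (-143839/3600)**2 = 20689657921/12960000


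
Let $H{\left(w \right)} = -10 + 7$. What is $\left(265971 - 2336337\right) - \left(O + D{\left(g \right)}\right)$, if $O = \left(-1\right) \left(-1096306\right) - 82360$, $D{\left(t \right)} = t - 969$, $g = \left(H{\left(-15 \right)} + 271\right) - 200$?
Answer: $-3083411$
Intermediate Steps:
$H{\left(w \right)} = -3$
$g = 68$ ($g = \left(-3 + 271\right) - 200 = 268 - 200 = 68$)
$D{\left(t \right)} = -969 + t$
$O = 1013946$ ($O = 1096306 - 82360 = 1013946$)
$\left(265971 - 2336337\right) - \left(O + D{\left(g \right)}\right) = \left(265971 - 2336337\right) - \left(1013946 + \left(-969 + 68\right)\right) = -2070366 - \left(1013946 - 901\right) = -2070366 - 1013045 = -3083411$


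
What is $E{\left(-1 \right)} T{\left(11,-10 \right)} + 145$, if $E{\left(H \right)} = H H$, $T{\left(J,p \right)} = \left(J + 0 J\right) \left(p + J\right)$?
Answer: $156$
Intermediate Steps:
$T{\left(J,p \right)} = J \left(J + p\right)$ ($T{\left(J,p \right)} = \left(J + 0\right) \left(J + p\right) = J \left(J + p\right)$)
$E{\left(H \right)} = H^{2}$
$E{\left(-1 \right)} T{\left(11,-10 \right)} + 145 = \left(-1\right)^{2} \cdot 11 \left(11 - 10\right) + 145 = 1 \cdot 11 \cdot 1 + 145 = 1 \cdot 11 + 145 = 11 + 145 = 156$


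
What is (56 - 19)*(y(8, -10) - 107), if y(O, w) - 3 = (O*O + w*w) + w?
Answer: 1850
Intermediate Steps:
y(O, w) = 3 + w + O**2 + w**2 (y(O, w) = 3 + ((O*O + w*w) + w) = 3 + ((O**2 + w**2) + w) = 3 + (w + O**2 + w**2) = 3 + w + O**2 + w**2)
(56 - 19)*(y(8, -10) - 107) = (56 - 19)*((3 - 10 + 8**2 + (-10)**2) - 107) = 37*((3 - 10 + 64 + 100) - 107) = 37*(157 - 107) = 37*50 = 1850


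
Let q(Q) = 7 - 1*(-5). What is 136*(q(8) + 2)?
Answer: 1904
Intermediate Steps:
q(Q) = 12 (q(Q) = 7 + 5 = 12)
136*(q(8) + 2) = 136*(12 + 2) = 136*14 = 1904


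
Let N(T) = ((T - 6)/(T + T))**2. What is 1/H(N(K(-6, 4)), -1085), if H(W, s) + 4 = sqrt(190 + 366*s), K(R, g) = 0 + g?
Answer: -1/99234 - I*sqrt(99230)/198468 ≈ -1.0077e-5 - 0.0015872*I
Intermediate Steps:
K(R, g) = g
N(T) = (-6 + T)**2/(4*T**2) (N(T) = ((-6 + T)/((2*T)))**2 = ((-6 + T)*(1/(2*T)))**2 = ((-6 + T)/(2*T))**2 = (-6 + T)**2/(4*T**2))
H(W, s) = -4 + sqrt(190 + 366*s)
1/H(N(K(-6, 4)), -1085) = 1/(-4 + sqrt(190 + 366*(-1085))) = 1/(-4 + sqrt(190 - 397110)) = 1/(-4 + sqrt(-396920)) = 1/(-4 + 2*I*sqrt(99230))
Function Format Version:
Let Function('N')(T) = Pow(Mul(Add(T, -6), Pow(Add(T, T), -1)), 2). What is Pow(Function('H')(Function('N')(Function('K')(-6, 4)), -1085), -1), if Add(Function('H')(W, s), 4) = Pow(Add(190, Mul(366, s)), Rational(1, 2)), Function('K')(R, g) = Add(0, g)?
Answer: Add(Rational(-1, 99234), Mul(Rational(-1, 198468), I, Pow(99230, Rational(1, 2)))) ≈ Add(-1.0077e-5, Mul(-0.0015872, I))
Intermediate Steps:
Function('K')(R, g) = g
Function('N')(T) = Mul(Rational(1, 4), Pow(T, -2), Pow(Add(-6, T), 2)) (Function('N')(T) = Pow(Mul(Add(-6, T), Pow(Mul(2, T), -1)), 2) = Pow(Mul(Add(-6, T), Mul(Rational(1, 2), Pow(T, -1))), 2) = Pow(Mul(Rational(1, 2), Pow(T, -1), Add(-6, T)), 2) = Mul(Rational(1, 4), Pow(T, -2), Pow(Add(-6, T), 2)))
Function('H')(W, s) = Add(-4, Pow(Add(190, Mul(366, s)), Rational(1, 2)))
Pow(Function('H')(Function('N')(Function('K')(-6, 4)), -1085), -1) = Pow(Add(-4, Pow(Add(190, Mul(366, -1085)), Rational(1, 2))), -1) = Pow(Add(-4, Pow(Add(190, -397110), Rational(1, 2))), -1) = Pow(Add(-4, Pow(-396920, Rational(1, 2))), -1) = Pow(Add(-4, Mul(2, I, Pow(99230, Rational(1, 2)))), -1)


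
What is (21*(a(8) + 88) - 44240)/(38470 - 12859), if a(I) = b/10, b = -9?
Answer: -424109/256110 ≈ -1.6560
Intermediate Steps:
a(I) = -9/10
(21*(a(8) + 88) - 44240)/(38470 - 12859) = (21*(-9/10 + 88) - 44240)/(38470 - 12859) = (21*(871/10) - 44240)/25611 = (18291/10 - 44240)*(1/25611) = -424109/10*1/25611 = -424109/256110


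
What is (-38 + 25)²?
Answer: 169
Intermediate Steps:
(-38 + 25)² = (-13)² = 169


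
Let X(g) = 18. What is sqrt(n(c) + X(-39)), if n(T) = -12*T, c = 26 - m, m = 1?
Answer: I*sqrt(282) ≈ 16.793*I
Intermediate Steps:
c = 25 (c = 26 - 1*1 = 26 - 1 = 25)
sqrt(n(c) + X(-39)) = sqrt(-12*25 + 18) = sqrt(-300 + 18) = sqrt(-282) = I*sqrt(282)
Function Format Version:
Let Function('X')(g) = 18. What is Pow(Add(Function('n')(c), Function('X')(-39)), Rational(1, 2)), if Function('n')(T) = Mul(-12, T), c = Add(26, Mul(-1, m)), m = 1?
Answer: Mul(I, Pow(282, Rational(1, 2))) ≈ Mul(16.793, I)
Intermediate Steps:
c = 25 (c = Add(26, Mul(-1, 1)) = Add(26, -1) = 25)
Pow(Add(Function('n')(c), Function('X')(-39)), Rational(1, 2)) = Pow(Add(Mul(-12, 25), 18), Rational(1, 2)) = Pow(Add(-300, 18), Rational(1, 2)) = Pow(-282, Rational(1, 2)) = Mul(I, Pow(282, Rational(1, 2)))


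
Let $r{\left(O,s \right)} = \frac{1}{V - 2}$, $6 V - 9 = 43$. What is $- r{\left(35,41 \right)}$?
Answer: $- \frac{3}{20} \approx -0.15$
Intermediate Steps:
$V = \frac{26}{3}$ ($V = \frac{3}{2} + \frac{1}{6} \cdot 43 = \frac{3}{2} + \frac{43}{6} = \frac{26}{3} \approx 8.6667$)
$r{\left(O,s \right)} = \frac{3}{20}$ ($r{\left(O,s \right)} = \frac{1}{\frac{26}{3} - 2} = \frac{1}{\frac{20}{3}} = \frac{3}{20}$)
$- r{\left(35,41 \right)} = \left(-1\right) \frac{3}{20} = - \frac{3}{20}$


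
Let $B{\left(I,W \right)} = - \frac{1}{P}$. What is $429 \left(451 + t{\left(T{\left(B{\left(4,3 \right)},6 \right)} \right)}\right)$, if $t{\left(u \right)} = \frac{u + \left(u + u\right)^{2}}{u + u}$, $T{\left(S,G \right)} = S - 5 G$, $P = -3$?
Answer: $\frac{336479}{2} \approx 1.6824 \cdot 10^{5}$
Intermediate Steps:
$B{\left(I,W \right)} = \frac{1}{3}$ ($B{\left(I,W \right)} = - \frac{1}{-3} = \left(-1\right) \left(- \frac{1}{3}\right) = \frac{1}{3}$)
$t{\left(u \right)} = \frac{u + 4 u^{2}}{2 u}$ ($t{\left(u \right)} = \frac{u + \left(2 u\right)^{2}}{2 u} = \left(u + 4 u^{2}\right) \frac{1}{2 u} = \frac{u + 4 u^{2}}{2 u}$)
$429 \left(451 + t{\left(T{\left(B{\left(4,3 \right)},6 \right)} \right)}\right) = 429 \left(451 + \left(\frac{1}{2} + 2 \left(\frac{1}{3} - 30\right)\right)\right) = 429 \left(451 + \left(\frac{1}{2} + 2 \left(- \frac{89}{3}\right)\right)\right) = 429 \left(451 + \left(\frac{1}{2} - \frac{178}{3}\right)\right) = 429 \left(451 - \frac{353}{6}\right) = 429 \cdot \frac{2353}{6} = \frac{336479}{2}$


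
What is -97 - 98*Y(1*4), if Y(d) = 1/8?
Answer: -437/4 ≈ -109.25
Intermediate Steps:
Y(d) = ⅛
-97 - 98*Y(1*4) = -97 - 98*⅛ = -97 - 49/4 = -437/4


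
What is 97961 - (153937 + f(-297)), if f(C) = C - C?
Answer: -55976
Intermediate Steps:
f(C) = 0
97961 - (153937 + f(-297)) = 97961 - (153937 + 0) = 97961 - 1*153937 = 97961 - 153937 = -55976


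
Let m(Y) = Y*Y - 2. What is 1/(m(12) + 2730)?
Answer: 1/2872 ≈ 0.00034819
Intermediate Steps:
m(Y) = -2 + Y² (m(Y) = Y² - 2 = -2 + Y²)
1/(m(12) + 2730) = 1/((-2 + 12²) + 2730) = 1/((-2 + 144) + 2730) = 1/(142 + 2730) = 1/2872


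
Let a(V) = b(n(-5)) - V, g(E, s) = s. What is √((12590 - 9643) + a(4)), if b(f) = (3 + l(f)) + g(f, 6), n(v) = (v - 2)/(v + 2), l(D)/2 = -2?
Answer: 2*√737 ≈ 54.295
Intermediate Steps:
l(D) = -4 (l(D) = 2*(-2) = -4)
n(v) = (-2 + v)/(2 + v)
b(f) = 5 (b(f) = (3 - 4) + 6 = -1 + 6 = 5)
a(V) = 5 - V
√((12590 - 9643) + a(4)) = √((12590 - 9643) + (5 - 1*4)) = √(2947 + (5 - 4)) = √(2947 + 1) = √2948 = 2*√737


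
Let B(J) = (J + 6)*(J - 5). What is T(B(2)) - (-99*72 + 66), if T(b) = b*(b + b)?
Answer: 8214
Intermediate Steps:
B(J) = (-5 + J)*(6 + J) (B(J) = (6 + J)*(-5 + J) = (-5 + J)*(6 + J))
T(b) = 2*b² (T(b) = b*(2*b) = 2*b²)
T(B(2)) - (-99*72 + 66) = 2*(-30 + 2 + 2²)² - (-99*72 + 66) = 2*(-30 + 2 + 4)² - (-7128 + 66) = 2*(-24)² - 1*(-7062) = 2*576 + 7062 = 1152 + 7062 = 8214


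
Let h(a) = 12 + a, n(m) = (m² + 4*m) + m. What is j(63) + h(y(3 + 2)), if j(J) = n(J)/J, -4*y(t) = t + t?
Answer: 155/2 ≈ 77.500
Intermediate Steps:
y(t) = -t/2 (y(t) = -(t + t)/4 = -t/2)
n(m) = m² + 5*m
j(J) = 5 + J (j(J) = (J*(5 + J))/J = 5 + J)
j(63) + h(y(3 + 2)) = (5 + 63) + (12 - (3 + 2)/2) = 68 + (12 - ½*5) = 68 + (12 - 5/2) = 68 + 19/2 = 155/2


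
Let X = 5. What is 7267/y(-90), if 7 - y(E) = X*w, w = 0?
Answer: 7267/7 ≈ 1038.1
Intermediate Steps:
y(E) = 7 (y(E) = 7 - 5*0 = 7 - 1*0 = 7 + 0 = 7)
7267/y(-90) = 7267/7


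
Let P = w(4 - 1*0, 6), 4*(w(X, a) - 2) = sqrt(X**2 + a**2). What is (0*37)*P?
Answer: 0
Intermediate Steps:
w(X, a) = 2 + sqrt(X**2 + a**2)/4
P = 2 + sqrt(13)/2 (P = 2 + sqrt((4 - 1*0)**2 + 6**2)/4 = 2 + sqrt((4 + 0)**2 + 36)/4 = 2 + sqrt(4**2 + 36)/4 = 2 + sqrt(16 + 36)/4 = 2 + sqrt(52)/4 = 2 + (2*sqrt(13))/4 = 2 + sqrt(13)/2 ≈ 3.8028)
(0*37)*P = (0*37)*(2 + sqrt(13)/2) = 0*(2 + sqrt(13)/2) = 0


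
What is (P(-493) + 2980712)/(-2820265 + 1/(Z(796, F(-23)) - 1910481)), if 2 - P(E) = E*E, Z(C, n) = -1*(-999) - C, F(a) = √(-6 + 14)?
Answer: -5229701220870/5387490183671 ≈ -0.97071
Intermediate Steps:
F(a) = 2*√2 (F(a) = √8 = 2*√2)
Z(C, n) = 999 - C
P(E) = 2 - E² (P(E) = 2 - E*E = 2 - E²)
(P(-493) + 2980712)/(-2820265 + 1/(Z(796, F(-23)) - 1910481)) = ((2 - 1*(-493)²) + 2980712)/(-2820265 + 1/((999 - 1*796) - 1910481)) = ((2 - 1*243049) + 2980712)/(-2820265 + 1/((999 - 796) - 1910481)) = ((2 - 243049) + 2980712)/(-2820265 + 1/(203 - 1910481)) = (-243047 + 2980712)/(-2820265 + 1/(-1910278)) = 2737665/(-2820265 - 1/1910278) = 2737665/(-5387490183671/1910278) = 2737665*(-1910278/5387490183671) = -5229701220870/5387490183671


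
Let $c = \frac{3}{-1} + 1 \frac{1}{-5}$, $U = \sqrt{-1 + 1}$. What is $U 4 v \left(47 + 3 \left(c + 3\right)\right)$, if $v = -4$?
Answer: $0$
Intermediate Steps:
$U = 0$ ($U = \sqrt{0} = 0$)
$c = - \frac{16}{5}$ ($c = 3 \left(-1\right) + 1 \left(- \frac{1}{5}\right) = -3 - \frac{1}{5} = - \frac{16}{5} \approx -3.2$)
$U 4 v \left(47 + 3 \left(c + 3\right)\right) = 0 \cdot 4 \left(-4\right) \left(47 + 3 \left(- \frac{16}{5} + 3\right)\right) = 0 \left(-16\right) \left(47 + 3 \left(- \frac{1}{5}\right)\right) = 0 \left(47 - \frac{3}{5}\right) = 0 \cdot \frac{232}{5} = 0$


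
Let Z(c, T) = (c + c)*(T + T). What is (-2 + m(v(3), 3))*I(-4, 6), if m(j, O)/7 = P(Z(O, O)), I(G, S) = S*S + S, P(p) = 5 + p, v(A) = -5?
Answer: 11970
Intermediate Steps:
Z(c, T) = 4*T*c (Z(c, T) = (2*c)*(2*T) = 4*T*c)
I(G, S) = S + S² (I(G, S) = S² + S = S + S²)
m(j, O) = 35 + 28*O² (m(j, O) = 7*(5 + 4*O*O) = 7*(5 + 4*O²) = 35 + 28*O²)
(-2 + m(v(3), 3))*I(-4, 6) = (-2 + (35 + 28*3²))*(6*(1 + 6)) = (-2 + (35 + 28*9))*(6*7) = (-2 + (35 + 252))*42 = (-2 + 287)*42 = 285*42 = 11970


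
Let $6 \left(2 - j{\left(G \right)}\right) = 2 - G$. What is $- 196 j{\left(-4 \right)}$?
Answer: $-196$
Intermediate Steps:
$j{\left(G \right)} = \frac{5}{3} + \frac{G}{6}$ ($j{\left(G \right)} = 2 - \frac{2 - G}{6} = 2 + \left(- \frac{1}{3} + \frac{G}{6}\right) = \frac{5}{3} + \frac{G}{6}$)
$- 196 j{\left(-4 \right)} = - 196 \left(\frac{5}{3} + \frac{1}{6} \left(-4\right)\right) = - 196 \left(\frac{5}{3} - \frac{2}{3}\right) = \left(-196\right) 1 = -196$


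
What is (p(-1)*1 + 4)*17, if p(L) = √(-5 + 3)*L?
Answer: 68 - 17*I*√2 ≈ 68.0 - 24.042*I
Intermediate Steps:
p(L) = I*L*√2 (p(L) = √(-2)*L = (I*√2)*L = I*L*√2)
(p(-1)*1 + 4)*17 = ((I*(-1)*√2)*1 + 4)*17 = (-I*√2*1 + 4)*17 = (-I*√2 + 4)*17 = (4 - I*√2)*17 = 68 - 17*I*√2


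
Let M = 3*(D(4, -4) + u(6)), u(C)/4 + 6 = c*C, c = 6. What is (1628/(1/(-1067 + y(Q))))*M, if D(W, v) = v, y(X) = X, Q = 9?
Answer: -599403552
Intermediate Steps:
u(C) = -24 + 24*C (u(C) = -24 + 4*(6*C) = -24 + 24*C)
M = 348 (M = 3*(-4 + (-24 + 24*6)) = 3*(-4 + (-24 + 144)) = 3*(-4 + 120) = 3*116 = 348)
(1628/(1/(-1067 + y(Q))))*M = (1628/(1/(-1067 + 9)))*348 = (1628/(1/(-1058)))*348 = (1628/(-1/1058))*348 = (1628*(-1058))*348 = -1722424*348 = -599403552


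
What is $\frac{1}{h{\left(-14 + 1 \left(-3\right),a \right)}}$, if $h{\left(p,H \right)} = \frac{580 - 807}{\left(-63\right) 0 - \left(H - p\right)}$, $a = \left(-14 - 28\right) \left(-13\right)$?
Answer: $\frac{563}{227} \approx 2.4802$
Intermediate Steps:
$a = 546$ ($a = \left(-42\right) \left(-13\right) = 546$)
$h{\left(p,H \right)} = - \frac{227}{p - H}$ ($h{\left(p,H \right)} = - \frac{227}{0 - \left(H - p\right)} = - \frac{227}{p - H}$)
$\frac{1}{h{\left(-14 + 1 \left(-3\right),a \right)}} = \frac{1}{227 \frac{1}{546 - \left(-14 + 1 \left(-3\right)\right)}} = \frac{1}{227 \frac{1}{546 - \left(-14 - 3\right)}} = \frac{1}{227 \frac{1}{546 - -17}} = \frac{1}{227 \frac{1}{546 + 17}} = \frac{1}{227 \cdot \frac{1}{563}} = \frac{1}{\frac{227}{563}} = \frac{563}{227}$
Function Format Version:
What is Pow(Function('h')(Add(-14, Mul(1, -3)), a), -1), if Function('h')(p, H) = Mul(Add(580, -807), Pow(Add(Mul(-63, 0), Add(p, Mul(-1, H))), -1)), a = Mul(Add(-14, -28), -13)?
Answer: Rational(563, 227) ≈ 2.4802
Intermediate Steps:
a = 546 (a = Mul(-42, -13) = 546)
Function('h')(p, H) = Mul(-227, Pow(Add(p, Mul(-1, H)), -1)) (Function('h')(p, H) = Mul(-227, Pow(Add(0, Add(p, Mul(-1, H))), -1)) = Mul(-227, Pow(Add(p, Mul(-1, H)), -1)))
Pow(Function('h')(Add(-14, Mul(1, -3)), a), -1) = Pow(Mul(227, Pow(Add(546, Mul(-1, Add(-14, Mul(1, -3)))), -1)), -1) = Pow(Mul(227, Pow(Add(546, Mul(-1, Add(-14, -3))), -1)), -1) = Pow(Mul(227, Pow(Add(546, Mul(-1, -17)), -1)), -1) = Pow(Mul(227, Pow(Add(546, 17), -1)), -1) = Pow(Mul(227, Pow(563, -1)), -1) = Pow(Mul(227, Rational(1, 563)), -1) = Pow(Rational(227, 563), -1) = Rational(563, 227)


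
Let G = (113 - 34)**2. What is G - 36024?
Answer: -29783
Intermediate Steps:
G = 6241 (G = 79**2 = 6241)
G - 36024 = 6241 - 36024 = -29783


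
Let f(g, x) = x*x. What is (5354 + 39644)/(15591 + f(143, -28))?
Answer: 44998/16375 ≈ 2.7480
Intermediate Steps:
f(g, x) = x²
(5354 + 39644)/(15591 + f(143, -28)) = (5354 + 39644)/(15591 + (-28)²) = 44998/(15591 + 784) = 44998/16375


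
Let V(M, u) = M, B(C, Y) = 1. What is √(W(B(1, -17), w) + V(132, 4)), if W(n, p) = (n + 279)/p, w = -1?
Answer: 2*I*√37 ≈ 12.166*I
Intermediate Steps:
W(n, p) = (279 + n)/p
√(W(B(1, -17), w) + V(132, 4)) = √((279 + 1)/(-1) + 132) = √(-1*280 + 132) = √(-280 + 132) = √(-148) = 2*I*√37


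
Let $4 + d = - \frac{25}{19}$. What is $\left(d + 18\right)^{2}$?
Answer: $\frac{58081}{361} \approx 160.89$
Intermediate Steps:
$d = - \frac{101}{19}$ ($d = -4 - \frac{25}{19} = - \frac{101}{19} \approx -5.3158$)
$\left(d + 18\right)^{2} = \left(- \frac{101}{19} + 18\right)^{2} = \left(\frac{241}{19}\right)^{2} = \frac{58081}{361}$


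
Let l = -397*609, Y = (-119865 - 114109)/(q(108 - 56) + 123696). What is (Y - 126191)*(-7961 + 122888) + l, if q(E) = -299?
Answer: -1789652942967408/123397 ≈ -1.4503e+10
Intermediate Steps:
Y = -233974/123397 (Y = (-119865 - 114109)/(-299 + 123696) = -233974/123397 ≈ -1.8961)
l = -241773
(Y - 126191)*(-7961 + 122888) + l = (-233974/123397 - 126191)*(-7961 + 122888) - 241773 = -15571824801/123397*114927 - 241773 = -1789623108904527/123397 - 241773 = -1789652942967408/123397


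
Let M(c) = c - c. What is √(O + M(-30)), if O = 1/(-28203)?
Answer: I*√28203/28203 ≈ 0.0059546*I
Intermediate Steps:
M(c) = 0
O = -1/28203 ≈ -3.5457e-5
√(O + M(-30)) = √(-1/28203 + 0) = √(-1/28203) = I*√28203/28203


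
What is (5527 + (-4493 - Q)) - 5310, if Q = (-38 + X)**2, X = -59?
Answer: -13685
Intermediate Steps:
Q = 9409 (Q = (-38 - 59)**2 = (-97)**2 = 9409)
(5527 + (-4493 - Q)) - 5310 = (5527 + (-4493 - 1*9409)) - 5310 = (5527 + (-4493 - 9409)) - 5310 = (5527 - 13902) - 5310 = -8375 - 5310 = -13685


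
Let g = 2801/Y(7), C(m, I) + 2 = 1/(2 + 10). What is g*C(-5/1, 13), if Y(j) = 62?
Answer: -64423/744 ≈ -86.590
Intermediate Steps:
C(m, I) = -23/12 (C(m, I) = -2 + 1/(2 + 10) = -2 + 1/12 = -23/12)
g = 2801/62 ≈ 45.177
g*C(-5/1, 13) = (2801/62)*(-23/12) = -64423/744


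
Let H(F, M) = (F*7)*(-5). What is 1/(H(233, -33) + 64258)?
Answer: 1/56103 ≈ 1.7824e-5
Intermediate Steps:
H(F, M) = -35*F (H(F, M) = (7*F)*(-5) = -35*F)
1/(H(233, -33) + 64258) = 1/(-35*233 + 64258) = 1/(-8155 + 64258) = 1/56103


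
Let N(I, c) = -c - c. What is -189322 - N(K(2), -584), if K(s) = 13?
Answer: -190490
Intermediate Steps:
N(I, c) = -2*c
-189322 - N(K(2), -584) = -189322 - (-2)*(-584) = -189322 - 1*1168 = -189322 - 1168 = -190490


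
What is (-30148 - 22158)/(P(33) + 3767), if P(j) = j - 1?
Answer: -52306/3799 ≈ -13.768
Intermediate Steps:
P(j) = -1 + j
(-30148 - 22158)/(P(33) + 3767) = (-30148 - 22158)/((-1 + 33) + 3767) = -52306/(32 + 3767) = -52306/3799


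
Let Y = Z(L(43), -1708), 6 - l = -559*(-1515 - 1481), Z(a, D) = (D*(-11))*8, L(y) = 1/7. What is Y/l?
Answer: -75152/837379 ≈ -0.089747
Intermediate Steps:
L(y) = 1/7
Z(a, D) = -88*D (Z(a, D) = -11*D*8 = -88*D)
l = -1674758 (l = 6 - (-559)*(-1515 - 1481) = 6 - (-559)*(-2996) = 6 - 1*1674764 = 6 - 1674764 = -1674758)
Y = 150304 (Y = -88*(-1708) = 150304)
Y/l = 150304/(-1674758) = 150304*(-1/1674758) = -75152/837379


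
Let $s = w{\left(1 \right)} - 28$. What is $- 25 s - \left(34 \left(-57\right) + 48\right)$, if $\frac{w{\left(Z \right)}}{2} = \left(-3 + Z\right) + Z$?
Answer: $2640$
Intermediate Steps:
$w{\left(Z \right)} = -6 + 4 Z$ ($w{\left(Z \right)} = 2 \left(\left(-3 + Z\right) + Z\right) = 2 \left(-3 + 2 Z\right) = -6 + 4 Z$)
$s = -30$ ($s = \left(-6 + 4 \cdot 1\right) - 28 = \left(-6 + 4\right) - 28 = -2 - 28 = -30$)
$- 25 s - \left(34 \left(-57\right) + 48\right) = \left(-25\right) \left(-30\right) - \left(34 \left(-57\right) + 48\right) = 750 - \left(-1938 + 48\right) = 750 - -1890 = 750 + 1890 = 2640$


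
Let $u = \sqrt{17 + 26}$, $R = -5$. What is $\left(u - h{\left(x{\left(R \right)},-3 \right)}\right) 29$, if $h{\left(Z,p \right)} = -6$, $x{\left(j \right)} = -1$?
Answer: $174 + 29 \sqrt{43} \approx 364.17$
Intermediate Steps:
$u = \sqrt{43} \approx 6.5574$
$\left(u - h{\left(x{\left(R \right)},-3 \right)}\right) 29 = \left(\sqrt{43} - -6\right) 29 = \left(\sqrt{43} + 6\right) 29 = \left(6 + \sqrt{43}\right) 29 = 174 + 29 \sqrt{43}$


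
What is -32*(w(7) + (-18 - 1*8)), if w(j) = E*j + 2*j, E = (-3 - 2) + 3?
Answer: 832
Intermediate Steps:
E = -2 (E = -5 + 3 = -2)
w(j) = 0 (w(j) = -2*j + 2*j = 0)
-32*(w(7) + (-18 - 1*8)) = -32*(0 + (-18 - 1*8)) = -32*(0 + (-18 - 8)) = -32*(0 - 26) = -32*(-26) = 832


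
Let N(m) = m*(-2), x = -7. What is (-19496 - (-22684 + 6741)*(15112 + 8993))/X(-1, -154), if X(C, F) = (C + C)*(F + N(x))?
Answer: 384286519/280 ≈ 1.3725e+6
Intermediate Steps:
N(m) = -2*m
X(C, F) = 2*C*(14 + F) (X(C, F) = (C + C)*(F - 2*(-7)) = (2*C)*(F + 14) = (2*C)*(14 + F) = 2*C*(14 + F))
(-19496 - (-22684 + 6741)*(15112 + 8993))/X(-1, -154) = (-19496 - (-22684 + 6741)*(15112 + 8993))/((2*(-1)*(14 - 154))) = (-19496 - (-15943)*24105)/((2*(-1)*(-140))) = (-19496 - 1*(-384306015))/280 = (-19496 + 384306015)*(1/280) = 384286519*(1/280) = 384286519/280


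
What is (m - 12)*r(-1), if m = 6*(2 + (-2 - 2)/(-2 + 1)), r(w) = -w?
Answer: 24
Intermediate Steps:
m = 36 (m = 6*(2 - 4/(-1)) = 6*(2 - 4*(-1)) = 6*(2 + 4) = 6*6 = 36)
(m - 12)*r(-1) = (36 - 12)*(-1*(-1)) = 24*1 = 24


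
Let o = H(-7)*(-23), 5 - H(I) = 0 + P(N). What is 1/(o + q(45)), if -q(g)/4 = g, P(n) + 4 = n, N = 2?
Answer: -1/341 ≈ -0.0029326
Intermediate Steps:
P(n) = -4 + n
H(I) = 7 (H(I) = 5 - (0 + (-4 + 2)) = 5 - (0 - 2) = 5 - 1*(-2) = 5 + 2 = 7)
q(g) = -4*g
o = -161 (o = 7*(-23) = -161)
1/(o + q(45)) = 1/(-161 - 4*45) = 1/(-161 - 180) = 1/(-341) = -1/341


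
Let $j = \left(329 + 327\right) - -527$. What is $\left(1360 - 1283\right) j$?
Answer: $91091$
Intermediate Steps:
$j = 1183$ ($j = 656 + 527 = 1183$)
$\left(1360 - 1283\right) j = \left(1360 - 1283\right) 1183 = 77 \cdot 1183 = 91091$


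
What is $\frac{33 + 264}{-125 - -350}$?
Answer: $\frac{33}{25} \approx 1.32$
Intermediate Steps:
$\frac{33 + 264}{-125 - -350} = \frac{1}{-125 + 350} \cdot 297 = \frac{1}{225} \cdot 297 = \frac{33}{25}$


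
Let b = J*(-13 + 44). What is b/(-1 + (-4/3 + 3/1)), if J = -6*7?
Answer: -1953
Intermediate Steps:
J = -42
b = -1302 (b = -42*(-13 + 44) = -42*31 = -1302)
b/(-1 + (-4/3 + 3/1)) = -1302/(-1 + (-4/3 + 3/1)) = -1302/(-1 + (-4*⅓ + 3*1)) = -1302/(-1 + (-4/3 + 3)) = -1302/(-1 + 5/3) = -1302/(⅔) = (3/2)*(-1302) = -1953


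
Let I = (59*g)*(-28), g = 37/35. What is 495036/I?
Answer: -618795/2183 ≈ -283.46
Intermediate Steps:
g = 37/35 (g = 37*(1/35) = 37/35 ≈ 1.0571)
I = -8732/5 (I = (59*(37/35))*(-28) = (2183/35)*(-28) = -8732/5 ≈ -1746.4)
495036/I = 495036/(-8732/5) = 495036*(-5/8732) = -618795/2183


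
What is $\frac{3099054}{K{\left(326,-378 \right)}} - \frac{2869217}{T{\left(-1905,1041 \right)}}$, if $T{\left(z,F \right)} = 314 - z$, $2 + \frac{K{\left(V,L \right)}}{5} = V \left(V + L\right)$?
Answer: $- \frac{2552044142}{1919435} \approx -1329.6$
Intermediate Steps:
$K{\left(V,L \right)} = -10 + 5 V \left(L + V\right)$ ($K{\left(V,L \right)} = -10 + 5 V \left(V + L\right) = -10 + 5 V \left(L + V\right)$)
$\frac{3099054}{K{\left(326,-378 \right)}} - \frac{2869217}{T{\left(-1905,1041 \right)}} = \frac{3099054}{-10 + 5 \cdot 326^{2} + 5 \left(-378\right) 326} - \frac{2869217}{314 - -1905} = \frac{3099054}{-10 + 5 \cdot 106276 - 616140} - \frac{2869217}{314 + 1905} = \frac{3099054}{-10 + 531380 - 616140} - \frac{2869217}{2219} = \frac{3099054}{-84770} - \frac{2869217}{2219} = 3099054 \left(- \frac{1}{84770}\right) - \frac{2869217}{2219} = - \frac{31623}{865} - \frac{2869217}{2219} = - \frac{2552044142}{1919435}$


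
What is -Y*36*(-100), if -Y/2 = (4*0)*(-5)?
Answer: 0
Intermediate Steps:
Y = 0 (Y = -2*4*0*(-5) = -0*(-5) = -2*0 = 0)
-Y*36*(-100) = -0*36*(-100) = -0*(-100) = -1*0 = 0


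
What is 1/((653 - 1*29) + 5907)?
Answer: 1/6531 ≈ 0.00015312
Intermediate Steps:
1/((653 - 1*29) + 5907) = 1/((653 - 29) + 5907) = 1/(624 + 5907) = 1/6531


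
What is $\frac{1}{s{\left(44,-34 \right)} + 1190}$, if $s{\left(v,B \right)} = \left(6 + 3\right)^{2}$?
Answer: $\frac{1}{1271} \approx 0.00078678$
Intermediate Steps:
$s{\left(v,B \right)} = 81$ ($s{\left(v,B \right)} = 9^{2} = 81$)
$\frac{1}{s{\left(44,-34 \right)} + 1190} = \frac{1}{81 + 1190} = \frac{1}{1271}$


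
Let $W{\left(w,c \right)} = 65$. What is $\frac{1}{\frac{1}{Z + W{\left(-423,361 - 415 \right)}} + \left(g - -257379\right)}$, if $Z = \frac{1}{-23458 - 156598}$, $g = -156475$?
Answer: $\frac{11703639}{1180944169712} \approx 9.9104 \cdot 10^{-6}$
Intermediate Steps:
$Z = - \frac{1}{180056}$ ($Z = \frac{1}{-23458 - 156598} = \frac{1}{-180056} = - \frac{1}{180056} \approx -5.5538 \cdot 10^{-6}$)
$\frac{1}{\frac{1}{Z + W{\left(-423,361 - 415 \right)}} + \left(g - -257379\right)} = \frac{1}{\frac{1}{- \frac{1}{180056} + 65} - -100904} = \frac{1}{\frac{1}{\frac{11703639}{180056}} + \left(-156475 + 257379\right)} = \frac{1}{\frac{180056}{11703639} + 100904} = \frac{1}{\frac{1180944169712}{11703639}} = \frac{11703639}{1180944169712}$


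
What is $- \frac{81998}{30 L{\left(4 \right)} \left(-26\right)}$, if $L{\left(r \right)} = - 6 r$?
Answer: $- \frac{40999}{9360} \approx -4.3802$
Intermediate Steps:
$- \frac{81998}{30 L{\left(4 \right)} \left(-26\right)} = - \frac{81998}{30 \left(\left(-6\right) 4\right) \left(-26\right)} = - \frac{81998}{30 \left(-24\right) \left(-26\right)} = - \frac{81998}{\left(-720\right) \left(-26\right)} = - \frac{81998}{18720} = \left(-81998\right) \frac{1}{18720} = - \frac{40999}{9360}$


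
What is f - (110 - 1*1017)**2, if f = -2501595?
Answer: -3324244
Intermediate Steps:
f - (110 - 1*1017)**2 = -2501595 - (110 - 1*1017)**2 = -2501595 - (110 - 1017)**2 = -2501595 - 1*(-907)**2 = -2501595 - 1*822649 = -2501595 - 822649 = -3324244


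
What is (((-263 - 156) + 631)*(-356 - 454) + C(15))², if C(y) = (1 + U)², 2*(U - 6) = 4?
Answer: 29459946321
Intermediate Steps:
U = 8 (U = 6 + (½)*4 = 6 + 2 = 8)
C(y) = 81 (C(y) = (1 + 8)² = 9² = 81)
(((-263 - 156) + 631)*(-356 - 454) + C(15))² = (((-263 - 156) + 631)*(-356 - 454) + 81)² = ((-419 + 631)*(-810) + 81)² = (212*(-810) + 81)² = (-171720 + 81)² = (-171639)² = 29459946321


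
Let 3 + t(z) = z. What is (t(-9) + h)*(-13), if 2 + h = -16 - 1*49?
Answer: 1027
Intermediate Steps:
t(z) = -3 + z
h = -67 (h = -2 + (-16 - 1*49) = -2 + (-16 - 49) = -2 - 65 = -67)
(t(-9) + h)*(-13) = ((-3 - 9) - 67)*(-13) = (-12 - 67)*(-13) = -79*(-13) = 1027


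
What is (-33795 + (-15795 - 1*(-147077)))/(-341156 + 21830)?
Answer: -97487/319326 ≈ -0.30529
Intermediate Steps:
(-33795 + (-15795 - 1*(-147077)))/(-341156 + 21830) = (-33795 + (-15795 + 147077))/(-319326) = (-33795 + 131282)*(-1/319326) = 97487*(-1/319326) = -97487/319326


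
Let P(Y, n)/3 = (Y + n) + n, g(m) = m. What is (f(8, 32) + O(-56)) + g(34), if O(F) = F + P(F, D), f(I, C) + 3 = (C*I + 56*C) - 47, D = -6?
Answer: 1772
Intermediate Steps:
f(I, C) = -50 + 56*C + C*I (f(I, C) = -3 + ((C*I + 56*C) - 47) = -3 + ((56*C + C*I) - 47) = -3 + (-47 + 56*C + C*I) = -50 + 56*C + C*I)
P(Y, n) = 3*Y + 6*n (P(Y, n) = 3*((Y + n) + n) = 3*(Y + 2*n) = 3*Y + 6*n)
O(F) = -36 + 4*F (O(F) = F + (3*F + 6*(-6)) = F + (3*F - 36) = F + (-36 + 3*F) = -36 + 4*F)
(f(8, 32) + O(-56)) + g(34) = ((-50 + 56*32 + 32*8) + (-36 + 4*(-56))) + 34 = ((-50 + 1792 + 256) + (-36 - 224)) + 34 = (1998 - 260) + 34 = 1738 + 34 = 1772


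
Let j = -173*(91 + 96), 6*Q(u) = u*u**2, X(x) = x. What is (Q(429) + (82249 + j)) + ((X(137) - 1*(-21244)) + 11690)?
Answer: 26483801/2 ≈ 1.3242e+7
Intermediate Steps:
Q(u) = u**3/6 (Q(u) = (u*u**2)/6 = u**3/6)
j = -32351 (j = -173*187 = -32351)
(Q(429) + (82249 + j)) + ((X(137) - 1*(-21244)) + 11690) = ((1/6)*429**3 + (82249 - 32351)) + ((137 - 1*(-21244)) + 11690) = ((1/6)*78953589 + 49898) + ((137 + 21244) + 11690) = (26317863/2 + 49898) + (21381 + 11690) = 26417659/2 + 33071 = 26483801/2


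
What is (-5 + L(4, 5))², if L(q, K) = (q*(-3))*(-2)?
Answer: 361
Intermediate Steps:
L(q, K) = 6*q (L(q, K) = -3*q*(-2) = 6*q)
(-5 + L(4, 5))² = (-5 + 6*4)² = (-5 + 24)² = 19² = 361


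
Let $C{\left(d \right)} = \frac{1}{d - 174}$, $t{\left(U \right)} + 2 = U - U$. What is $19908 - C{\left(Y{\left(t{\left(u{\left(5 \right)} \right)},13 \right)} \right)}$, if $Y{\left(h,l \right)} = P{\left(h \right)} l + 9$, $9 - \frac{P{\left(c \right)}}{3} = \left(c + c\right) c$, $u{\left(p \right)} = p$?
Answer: $\frac{2508409}{126} \approx 19908.0$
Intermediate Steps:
$P{\left(c \right)} = 27 - 6 c^{2}$ ($P{\left(c \right)} = 27 - 3 \left(c + c\right) c = 27 - 3 \cdot 2 c c = 27 - 3 \cdot 2 c^{2} = 27 - 6 c^{2}$)
$t{\left(U \right)} = -2$ ($t{\left(U \right)} = -2 + \left(U - U\right) = -2 + 0 = -2$)
$Y{\left(h,l \right)} = 9 + l \left(27 - 6 h^{2}\right)$ ($Y{\left(h,l \right)} = \left(27 - 6 h^{2}\right) l + 9 = l \left(27 - 6 h^{2}\right) + 9 = 9 + l \left(27 - 6 h^{2}\right)$)
$C{\left(d \right)} = \frac{1}{-174 + d}$
$19908 - C{\left(Y{\left(t{\left(u{\left(5 \right)} \right)},13 \right)} \right)} = 19908 - \frac{1}{-174 - \left(-9 + 39 \left(-9 + 2 \left(-2\right)^{2}\right)\right)} = 19908 - \frac{1}{-174 - \left(-9 + 39 \left(-9 + 2 \cdot 4\right)\right)} = 19908 - \frac{1}{-174 - \left(-9 + 39 \left(-9 + 8\right)\right)} = 19908 - \frac{1}{-174 - \left(-9 + 39 \left(-1\right)\right)} = 19908 - \frac{1}{-174 + \left(9 + 39\right)} = 19908 - \frac{1}{-174 + 48} = 19908 - \frac{1}{-126} = 19908 - - \frac{1}{126} = 19908 + \frac{1}{126} = \frac{2508409}{126}$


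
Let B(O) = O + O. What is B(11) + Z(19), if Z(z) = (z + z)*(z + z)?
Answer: 1466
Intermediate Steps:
B(O) = 2*O
Z(z) = 4*z**2 (Z(z) = (2*z)*(2*z) = 4*z**2)
B(11) + Z(19) = 2*11 + 4*19**2 = 22 + 4*361 = 22 + 1444 = 1466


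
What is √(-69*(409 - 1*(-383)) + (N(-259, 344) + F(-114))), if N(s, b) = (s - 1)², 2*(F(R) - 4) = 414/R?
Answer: √18705842/38 ≈ 113.82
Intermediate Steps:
F(R) = 4 + 207/R (F(R) = 4 + (414/R)/2 = 4 + 207/R)
N(s, b) = (-1 + s)²
√(-69*(409 - 1*(-383)) + (N(-259, 344) + F(-114))) = √(-69*(409 - 1*(-383)) + ((-1 - 259)² + (4 + 207/(-114)))) = √(-69*(409 + 383) + ((-260)² + (4 + 207*(-1/114)))) = √(-69*792 + (67600 + (4 - 69/38))) = √(-54648 + (67600 + 83/38)) = √(-54648 + 2568883/38) = √(492259/38) = √18705842/38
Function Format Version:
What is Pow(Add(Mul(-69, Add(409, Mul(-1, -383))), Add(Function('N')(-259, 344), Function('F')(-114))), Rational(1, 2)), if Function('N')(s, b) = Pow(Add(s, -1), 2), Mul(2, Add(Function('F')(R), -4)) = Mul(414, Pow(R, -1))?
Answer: Mul(Rational(1, 38), Pow(18705842, Rational(1, 2))) ≈ 113.82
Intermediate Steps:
Function('F')(R) = Add(4, Mul(207, Pow(R, -1))) (Function('F')(R) = Add(4, Mul(Rational(1, 2), Mul(414, Pow(R, -1)))) = Add(4, Mul(207, Pow(R, -1))))
Function('N')(s, b) = Pow(Add(-1, s), 2)
Pow(Add(Mul(-69, Add(409, Mul(-1, -383))), Add(Function('N')(-259, 344), Function('F')(-114))), Rational(1, 2)) = Pow(Add(Mul(-69, Add(409, Mul(-1, -383))), Add(Pow(Add(-1, -259), 2), Add(4, Mul(207, Pow(-114, -1))))), Rational(1, 2)) = Pow(Add(Mul(-69, Add(409, 383)), Add(Pow(-260, 2), Add(4, Mul(207, Rational(-1, 114))))), Rational(1, 2)) = Pow(Add(Mul(-69, 792), Add(67600, Add(4, Rational(-69, 38)))), Rational(1, 2)) = Pow(Add(-54648, Add(67600, Rational(83, 38))), Rational(1, 2)) = Pow(Add(-54648, Rational(2568883, 38)), Rational(1, 2)) = Pow(Rational(492259, 38), Rational(1, 2)) = Mul(Rational(1, 38), Pow(18705842, Rational(1, 2)))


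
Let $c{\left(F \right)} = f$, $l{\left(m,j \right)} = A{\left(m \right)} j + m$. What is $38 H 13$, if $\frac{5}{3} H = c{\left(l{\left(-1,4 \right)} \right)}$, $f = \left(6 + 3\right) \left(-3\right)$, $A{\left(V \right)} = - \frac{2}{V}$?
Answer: $- \frac{40014}{5} \approx -8002.8$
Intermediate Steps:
$l{\left(m,j \right)} = m - \frac{2 j}{m}$ ($l{\left(m,j \right)} = - \frac{2}{m} j + m = - \frac{2 j}{m} + m = m - \frac{2 j}{m}$)
$f = -27$ ($f = 9 \left(-3\right) = -27$)
$c{\left(F \right)} = -27$
$H = - \frac{81}{5}$ ($H = \frac{3}{5} \left(-27\right) = - \frac{81}{5} \approx -16.2$)
$38 H 13 = 38 \left(- \frac{81}{5}\right) 13 = \left(- \frac{3078}{5}\right) 13 = - \frac{40014}{5}$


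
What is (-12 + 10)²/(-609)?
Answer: -4/609 ≈ -0.0065681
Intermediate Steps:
(-12 + 10)²/(-609) = (-2)²*(-1/609) = 4*(-1/609) = -4/609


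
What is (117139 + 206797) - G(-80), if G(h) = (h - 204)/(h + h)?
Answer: 12957369/40 ≈ 3.2393e+5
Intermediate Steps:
G(h) = (-204 + h)/(2*h) (G(h) = (-204 + h)/((2*h)) = (-204 + h)*(1/(2*h)) = (-204 + h)/(2*h))
(117139 + 206797) - G(-80) = (117139 + 206797) - (-204 - 80)/(2*(-80)) = 323936 - (-1)*(-284)/(2*80) = 323936 - 1*71/40 = 323936 - 71/40 = 12957369/40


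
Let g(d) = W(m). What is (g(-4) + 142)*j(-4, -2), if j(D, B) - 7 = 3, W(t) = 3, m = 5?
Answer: 1450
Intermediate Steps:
j(D, B) = 10 (j(D, B) = 7 + 3 = 10)
g(d) = 3
(g(-4) + 142)*j(-4, -2) = (3 + 142)*10 = 145*10 = 1450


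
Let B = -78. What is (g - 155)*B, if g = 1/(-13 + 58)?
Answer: 181324/15 ≈ 12088.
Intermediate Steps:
g = 1/45 ≈ 0.022222
(g - 155)*B = (1/45 - 155)*(-78) = -6974/45*(-78) = 181324/15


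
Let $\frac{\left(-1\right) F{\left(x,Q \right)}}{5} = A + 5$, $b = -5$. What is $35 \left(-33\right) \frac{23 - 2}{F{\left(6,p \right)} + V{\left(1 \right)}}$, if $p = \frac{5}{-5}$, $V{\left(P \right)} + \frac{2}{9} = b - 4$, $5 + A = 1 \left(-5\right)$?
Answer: $- \frac{218295}{142} \approx -1537.3$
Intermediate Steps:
$A = -10$ ($A = -5 + 1 \left(-5\right) = -5 - 5 = -10$)
$V{\left(P \right)} = - \frac{83}{9}$ ($V{\left(P \right)} = - \frac{2}{9} - 9 = - \frac{83}{9}$)
$p = -1$ ($p = 5 \left(- \frac{1}{5}\right) = -1$)
$F{\left(x,Q \right)} = 25$ ($F{\left(x,Q \right)} = - 5 \left(-10 + 5\right) = \left(-5\right) \left(-5\right) = 25$)
$35 \left(-33\right) \frac{23 - 2}{F{\left(6,p \right)} + V{\left(1 \right)}} = 35 \left(-33\right) \frac{23 - 2}{25 - \frac{83}{9}} = - 1155 \frac{21}{\frac{142}{9}} = - 1155 \cdot 21 \cdot \frac{9}{142} = \left(-1155\right) \frac{189}{142} = - \frac{218295}{142}$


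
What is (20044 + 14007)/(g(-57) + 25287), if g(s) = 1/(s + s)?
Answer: 3881814/2882717 ≈ 1.3466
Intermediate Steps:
g(s) = 1/(2*s)
(20044 + 14007)/(g(-57) + 25287) = (20044 + 14007)/((1/2)/(-57) + 25287) = 34051/((1/2)*(-1/57) + 25287) = 34051/(-1/114 + 25287) = 34051/(2882717/114) = 34051*(114/2882717) = 3881814/2882717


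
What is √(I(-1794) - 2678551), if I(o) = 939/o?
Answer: I*√957860738978/598 ≈ 1636.6*I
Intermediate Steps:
√(I(-1794) - 2678551) = √(939/(-1794) - 2678551) = √(939*(-1/1794) - 2678551) = √(-313/598 - 2678551) = √(-1601773811/598) = I*√957860738978/598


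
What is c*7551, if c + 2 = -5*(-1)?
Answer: 22653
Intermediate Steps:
c = 3 (c = -2 - 5*(-1) = -2 + 5 = 3)
c*7551 = 3*7551 = 22653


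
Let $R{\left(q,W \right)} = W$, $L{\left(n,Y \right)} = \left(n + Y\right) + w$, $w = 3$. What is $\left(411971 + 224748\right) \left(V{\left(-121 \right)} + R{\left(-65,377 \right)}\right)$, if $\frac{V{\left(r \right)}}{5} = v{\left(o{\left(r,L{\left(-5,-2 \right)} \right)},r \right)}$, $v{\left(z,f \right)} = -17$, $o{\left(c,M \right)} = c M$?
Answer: $185921948$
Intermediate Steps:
$L{\left(n,Y \right)} = 3 + Y + n$ ($L{\left(n,Y \right)} = \left(n + Y\right) + 3 = \left(Y + n\right) + 3 = 3 + Y + n$)
$o{\left(c,M \right)} = M c$
$V{\left(r \right)} = -85$ ($V{\left(r \right)} = 5 \left(-17\right) = -85$)
$\left(411971 + 224748\right) \left(V{\left(-121 \right)} + R{\left(-65,377 \right)}\right) = \left(411971 + 224748\right) \left(-85 + 377\right) = 636719 \cdot 292 = 185921948$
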